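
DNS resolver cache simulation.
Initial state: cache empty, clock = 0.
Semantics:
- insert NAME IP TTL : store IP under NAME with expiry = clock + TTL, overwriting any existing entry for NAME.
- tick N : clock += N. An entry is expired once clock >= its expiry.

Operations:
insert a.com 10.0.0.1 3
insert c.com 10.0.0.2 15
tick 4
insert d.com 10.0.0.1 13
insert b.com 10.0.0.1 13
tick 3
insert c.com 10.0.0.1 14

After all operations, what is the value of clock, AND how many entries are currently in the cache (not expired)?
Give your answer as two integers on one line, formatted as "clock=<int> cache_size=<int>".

Op 1: insert a.com -> 10.0.0.1 (expiry=0+3=3). clock=0
Op 2: insert c.com -> 10.0.0.2 (expiry=0+15=15). clock=0
Op 3: tick 4 -> clock=4. purged={a.com}
Op 4: insert d.com -> 10.0.0.1 (expiry=4+13=17). clock=4
Op 5: insert b.com -> 10.0.0.1 (expiry=4+13=17). clock=4
Op 6: tick 3 -> clock=7.
Op 7: insert c.com -> 10.0.0.1 (expiry=7+14=21). clock=7
Final clock = 7
Final cache (unexpired): {b.com,c.com,d.com} -> size=3

Answer: clock=7 cache_size=3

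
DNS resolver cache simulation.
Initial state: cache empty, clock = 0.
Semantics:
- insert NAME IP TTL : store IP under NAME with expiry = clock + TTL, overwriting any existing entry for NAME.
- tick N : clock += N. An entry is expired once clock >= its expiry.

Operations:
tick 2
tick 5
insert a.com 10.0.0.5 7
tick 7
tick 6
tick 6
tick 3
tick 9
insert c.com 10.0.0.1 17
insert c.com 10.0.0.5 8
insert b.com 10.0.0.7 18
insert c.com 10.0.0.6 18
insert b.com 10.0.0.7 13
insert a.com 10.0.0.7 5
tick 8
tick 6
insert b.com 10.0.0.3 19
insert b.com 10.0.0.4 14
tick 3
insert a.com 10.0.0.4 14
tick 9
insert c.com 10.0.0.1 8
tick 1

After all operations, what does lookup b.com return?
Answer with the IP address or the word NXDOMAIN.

Op 1: tick 2 -> clock=2.
Op 2: tick 5 -> clock=7.
Op 3: insert a.com -> 10.0.0.5 (expiry=7+7=14). clock=7
Op 4: tick 7 -> clock=14. purged={a.com}
Op 5: tick 6 -> clock=20.
Op 6: tick 6 -> clock=26.
Op 7: tick 3 -> clock=29.
Op 8: tick 9 -> clock=38.
Op 9: insert c.com -> 10.0.0.1 (expiry=38+17=55). clock=38
Op 10: insert c.com -> 10.0.0.5 (expiry=38+8=46). clock=38
Op 11: insert b.com -> 10.0.0.7 (expiry=38+18=56). clock=38
Op 12: insert c.com -> 10.0.0.6 (expiry=38+18=56). clock=38
Op 13: insert b.com -> 10.0.0.7 (expiry=38+13=51). clock=38
Op 14: insert a.com -> 10.0.0.7 (expiry=38+5=43). clock=38
Op 15: tick 8 -> clock=46. purged={a.com}
Op 16: tick 6 -> clock=52. purged={b.com}
Op 17: insert b.com -> 10.0.0.3 (expiry=52+19=71). clock=52
Op 18: insert b.com -> 10.0.0.4 (expiry=52+14=66). clock=52
Op 19: tick 3 -> clock=55.
Op 20: insert a.com -> 10.0.0.4 (expiry=55+14=69). clock=55
Op 21: tick 9 -> clock=64. purged={c.com}
Op 22: insert c.com -> 10.0.0.1 (expiry=64+8=72). clock=64
Op 23: tick 1 -> clock=65.
lookup b.com: present, ip=10.0.0.4 expiry=66 > clock=65

Answer: 10.0.0.4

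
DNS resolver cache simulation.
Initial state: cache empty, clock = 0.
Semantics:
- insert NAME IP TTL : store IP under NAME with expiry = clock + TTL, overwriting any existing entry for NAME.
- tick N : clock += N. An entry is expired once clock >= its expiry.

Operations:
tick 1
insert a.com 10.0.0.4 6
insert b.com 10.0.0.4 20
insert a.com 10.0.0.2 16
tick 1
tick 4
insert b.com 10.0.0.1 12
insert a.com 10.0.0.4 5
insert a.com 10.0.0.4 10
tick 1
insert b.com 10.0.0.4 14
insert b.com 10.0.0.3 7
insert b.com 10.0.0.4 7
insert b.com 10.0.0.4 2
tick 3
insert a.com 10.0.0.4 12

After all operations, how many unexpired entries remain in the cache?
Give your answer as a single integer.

Answer: 1

Derivation:
Op 1: tick 1 -> clock=1.
Op 2: insert a.com -> 10.0.0.4 (expiry=1+6=7). clock=1
Op 3: insert b.com -> 10.0.0.4 (expiry=1+20=21). clock=1
Op 4: insert a.com -> 10.0.0.2 (expiry=1+16=17). clock=1
Op 5: tick 1 -> clock=2.
Op 6: tick 4 -> clock=6.
Op 7: insert b.com -> 10.0.0.1 (expiry=6+12=18). clock=6
Op 8: insert a.com -> 10.0.0.4 (expiry=6+5=11). clock=6
Op 9: insert a.com -> 10.0.0.4 (expiry=6+10=16). clock=6
Op 10: tick 1 -> clock=7.
Op 11: insert b.com -> 10.0.0.4 (expiry=7+14=21). clock=7
Op 12: insert b.com -> 10.0.0.3 (expiry=7+7=14). clock=7
Op 13: insert b.com -> 10.0.0.4 (expiry=7+7=14). clock=7
Op 14: insert b.com -> 10.0.0.4 (expiry=7+2=9). clock=7
Op 15: tick 3 -> clock=10. purged={b.com}
Op 16: insert a.com -> 10.0.0.4 (expiry=10+12=22). clock=10
Final cache (unexpired): {a.com} -> size=1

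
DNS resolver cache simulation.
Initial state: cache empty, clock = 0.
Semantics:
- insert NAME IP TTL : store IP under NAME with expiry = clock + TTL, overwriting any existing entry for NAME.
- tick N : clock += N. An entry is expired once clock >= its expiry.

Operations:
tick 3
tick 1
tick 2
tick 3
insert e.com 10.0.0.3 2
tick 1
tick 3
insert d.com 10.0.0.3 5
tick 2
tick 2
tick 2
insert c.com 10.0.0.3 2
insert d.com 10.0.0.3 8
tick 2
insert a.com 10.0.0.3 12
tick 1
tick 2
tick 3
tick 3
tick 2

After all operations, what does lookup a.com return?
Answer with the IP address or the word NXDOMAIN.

Op 1: tick 3 -> clock=3.
Op 2: tick 1 -> clock=4.
Op 3: tick 2 -> clock=6.
Op 4: tick 3 -> clock=9.
Op 5: insert e.com -> 10.0.0.3 (expiry=9+2=11). clock=9
Op 6: tick 1 -> clock=10.
Op 7: tick 3 -> clock=13. purged={e.com}
Op 8: insert d.com -> 10.0.0.3 (expiry=13+5=18). clock=13
Op 9: tick 2 -> clock=15.
Op 10: tick 2 -> clock=17.
Op 11: tick 2 -> clock=19. purged={d.com}
Op 12: insert c.com -> 10.0.0.3 (expiry=19+2=21). clock=19
Op 13: insert d.com -> 10.0.0.3 (expiry=19+8=27). clock=19
Op 14: tick 2 -> clock=21. purged={c.com}
Op 15: insert a.com -> 10.0.0.3 (expiry=21+12=33). clock=21
Op 16: tick 1 -> clock=22.
Op 17: tick 2 -> clock=24.
Op 18: tick 3 -> clock=27. purged={d.com}
Op 19: tick 3 -> clock=30.
Op 20: tick 2 -> clock=32.
lookup a.com: present, ip=10.0.0.3 expiry=33 > clock=32

Answer: 10.0.0.3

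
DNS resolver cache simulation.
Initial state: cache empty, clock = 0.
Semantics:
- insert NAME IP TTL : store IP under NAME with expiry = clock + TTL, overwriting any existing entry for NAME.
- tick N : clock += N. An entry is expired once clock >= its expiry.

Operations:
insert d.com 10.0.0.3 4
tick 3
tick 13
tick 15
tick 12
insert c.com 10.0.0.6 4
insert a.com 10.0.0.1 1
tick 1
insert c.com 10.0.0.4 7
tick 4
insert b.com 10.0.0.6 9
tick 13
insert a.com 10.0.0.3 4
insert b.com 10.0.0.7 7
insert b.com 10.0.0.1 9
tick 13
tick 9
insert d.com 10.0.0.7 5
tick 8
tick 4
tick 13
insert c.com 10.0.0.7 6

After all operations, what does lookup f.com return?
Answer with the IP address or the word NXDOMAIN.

Answer: NXDOMAIN

Derivation:
Op 1: insert d.com -> 10.0.0.3 (expiry=0+4=4). clock=0
Op 2: tick 3 -> clock=3.
Op 3: tick 13 -> clock=16. purged={d.com}
Op 4: tick 15 -> clock=31.
Op 5: tick 12 -> clock=43.
Op 6: insert c.com -> 10.0.0.6 (expiry=43+4=47). clock=43
Op 7: insert a.com -> 10.0.0.1 (expiry=43+1=44). clock=43
Op 8: tick 1 -> clock=44. purged={a.com}
Op 9: insert c.com -> 10.0.0.4 (expiry=44+7=51). clock=44
Op 10: tick 4 -> clock=48.
Op 11: insert b.com -> 10.0.0.6 (expiry=48+9=57). clock=48
Op 12: tick 13 -> clock=61. purged={b.com,c.com}
Op 13: insert a.com -> 10.0.0.3 (expiry=61+4=65). clock=61
Op 14: insert b.com -> 10.0.0.7 (expiry=61+7=68). clock=61
Op 15: insert b.com -> 10.0.0.1 (expiry=61+9=70). clock=61
Op 16: tick 13 -> clock=74. purged={a.com,b.com}
Op 17: tick 9 -> clock=83.
Op 18: insert d.com -> 10.0.0.7 (expiry=83+5=88). clock=83
Op 19: tick 8 -> clock=91. purged={d.com}
Op 20: tick 4 -> clock=95.
Op 21: tick 13 -> clock=108.
Op 22: insert c.com -> 10.0.0.7 (expiry=108+6=114). clock=108
lookup f.com: not in cache (expired or never inserted)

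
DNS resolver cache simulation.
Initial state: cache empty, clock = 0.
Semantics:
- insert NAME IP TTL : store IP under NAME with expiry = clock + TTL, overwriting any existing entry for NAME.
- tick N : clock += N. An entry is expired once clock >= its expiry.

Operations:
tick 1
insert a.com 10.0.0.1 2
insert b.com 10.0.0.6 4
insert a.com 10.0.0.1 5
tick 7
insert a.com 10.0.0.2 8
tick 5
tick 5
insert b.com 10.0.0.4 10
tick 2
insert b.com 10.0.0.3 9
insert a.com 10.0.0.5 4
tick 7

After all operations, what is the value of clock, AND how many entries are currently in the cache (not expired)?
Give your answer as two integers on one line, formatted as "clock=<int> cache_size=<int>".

Op 1: tick 1 -> clock=1.
Op 2: insert a.com -> 10.0.0.1 (expiry=1+2=3). clock=1
Op 3: insert b.com -> 10.0.0.6 (expiry=1+4=5). clock=1
Op 4: insert a.com -> 10.0.0.1 (expiry=1+5=6). clock=1
Op 5: tick 7 -> clock=8. purged={a.com,b.com}
Op 6: insert a.com -> 10.0.0.2 (expiry=8+8=16). clock=8
Op 7: tick 5 -> clock=13.
Op 8: tick 5 -> clock=18. purged={a.com}
Op 9: insert b.com -> 10.0.0.4 (expiry=18+10=28). clock=18
Op 10: tick 2 -> clock=20.
Op 11: insert b.com -> 10.0.0.3 (expiry=20+9=29). clock=20
Op 12: insert a.com -> 10.0.0.5 (expiry=20+4=24). clock=20
Op 13: tick 7 -> clock=27. purged={a.com}
Final clock = 27
Final cache (unexpired): {b.com} -> size=1

Answer: clock=27 cache_size=1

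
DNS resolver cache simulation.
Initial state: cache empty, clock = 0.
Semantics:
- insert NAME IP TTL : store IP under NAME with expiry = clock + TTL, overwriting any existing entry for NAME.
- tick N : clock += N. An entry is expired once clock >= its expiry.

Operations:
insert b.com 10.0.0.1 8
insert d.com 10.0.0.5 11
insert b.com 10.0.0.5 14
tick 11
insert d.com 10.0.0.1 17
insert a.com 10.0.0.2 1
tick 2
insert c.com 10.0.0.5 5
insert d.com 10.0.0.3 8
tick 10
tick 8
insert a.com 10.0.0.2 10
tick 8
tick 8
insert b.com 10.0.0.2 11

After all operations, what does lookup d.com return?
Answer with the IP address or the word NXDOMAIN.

Answer: NXDOMAIN

Derivation:
Op 1: insert b.com -> 10.0.0.1 (expiry=0+8=8). clock=0
Op 2: insert d.com -> 10.0.0.5 (expiry=0+11=11). clock=0
Op 3: insert b.com -> 10.0.0.5 (expiry=0+14=14). clock=0
Op 4: tick 11 -> clock=11. purged={d.com}
Op 5: insert d.com -> 10.0.0.1 (expiry=11+17=28). clock=11
Op 6: insert a.com -> 10.0.0.2 (expiry=11+1=12). clock=11
Op 7: tick 2 -> clock=13. purged={a.com}
Op 8: insert c.com -> 10.0.0.5 (expiry=13+5=18). clock=13
Op 9: insert d.com -> 10.0.0.3 (expiry=13+8=21). clock=13
Op 10: tick 10 -> clock=23. purged={b.com,c.com,d.com}
Op 11: tick 8 -> clock=31.
Op 12: insert a.com -> 10.0.0.2 (expiry=31+10=41). clock=31
Op 13: tick 8 -> clock=39.
Op 14: tick 8 -> clock=47. purged={a.com}
Op 15: insert b.com -> 10.0.0.2 (expiry=47+11=58). clock=47
lookup d.com: not in cache (expired or never inserted)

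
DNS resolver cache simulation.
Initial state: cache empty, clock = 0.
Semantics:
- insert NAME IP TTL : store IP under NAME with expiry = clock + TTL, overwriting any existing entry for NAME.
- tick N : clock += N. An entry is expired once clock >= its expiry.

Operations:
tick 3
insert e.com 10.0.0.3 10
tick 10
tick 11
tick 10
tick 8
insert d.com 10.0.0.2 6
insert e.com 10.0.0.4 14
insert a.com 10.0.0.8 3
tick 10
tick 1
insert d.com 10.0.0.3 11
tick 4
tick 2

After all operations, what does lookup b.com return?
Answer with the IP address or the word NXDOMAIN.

Answer: NXDOMAIN

Derivation:
Op 1: tick 3 -> clock=3.
Op 2: insert e.com -> 10.0.0.3 (expiry=3+10=13). clock=3
Op 3: tick 10 -> clock=13. purged={e.com}
Op 4: tick 11 -> clock=24.
Op 5: tick 10 -> clock=34.
Op 6: tick 8 -> clock=42.
Op 7: insert d.com -> 10.0.0.2 (expiry=42+6=48). clock=42
Op 8: insert e.com -> 10.0.0.4 (expiry=42+14=56). clock=42
Op 9: insert a.com -> 10.0.0.8 (expiry=42+3=45). clock=42
Op 10: tick 10 -> clock=52. purged={a.com,d.com}
Op 11: tick 1 -> clock=53.
Op 12: insert d.com -> 10.0.0.3 (expiry=53+11=64). clock=53
Op 13: tick 4 -> clock=57. purged={e.com}
Op 14: tick 2 -> clock=59.
lookup b.com: not in cache (expired or never inserted)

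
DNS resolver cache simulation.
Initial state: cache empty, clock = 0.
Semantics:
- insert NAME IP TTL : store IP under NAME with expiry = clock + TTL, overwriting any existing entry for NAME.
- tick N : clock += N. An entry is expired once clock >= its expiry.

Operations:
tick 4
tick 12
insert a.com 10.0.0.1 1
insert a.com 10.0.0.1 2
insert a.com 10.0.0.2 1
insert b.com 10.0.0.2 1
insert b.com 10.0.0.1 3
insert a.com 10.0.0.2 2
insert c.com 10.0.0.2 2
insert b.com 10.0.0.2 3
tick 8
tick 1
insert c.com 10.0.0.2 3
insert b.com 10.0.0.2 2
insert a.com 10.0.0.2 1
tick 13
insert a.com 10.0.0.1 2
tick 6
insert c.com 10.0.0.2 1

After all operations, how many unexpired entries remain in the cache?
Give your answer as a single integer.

Answer: 1

Derivation:
Op 1: tick 4 -> clock=4.
Op 2: tick 12 -> clock=16.
Op 3: insert a.com -> 10.0.0.1 (expiry=16+1=17). clock=16
Op 4: insert a.com -> 10.0.0.1 (expiry=16+2=18). clock=16
Op 5: insert a.com -> 10.0.0.2 (expiry=16+1=17). clock=16
Op 6: insert b.com -> 10.0.0.2 (expiry=16+1=17). clock=16
Op 7: insert b.com -> 10.0.0.1 (expiry=16+3=19). clock=16
Op 8: insert a.com -> 10.0.0.2 (expiry=16+2=18). clock=16
Op 9: insert c.com -> 10.0.0.2 (expiry=16+2=18). clock=16
Op 10: insert b.com -> 10.0.0.2 (expiry=16+3=19). clock=16
Op 11: tick 8 -> clock=24. purged={a.com,b.com,c.com}
Op 12: tick 1 -> clock=25.
Op 13: insert c.com -> 10.0.0.2 (expiry=25+3=28). clock=25
Op 14: insert b.com -> 10.0.0.2 (expiry=25+2=27). clock=25
Op 15: insert a.com -> 10.0.0.2 (expiry=25+1=26). clock=25
Op 16: tick 13 -> clock=38. purged={a.com,b.com,c.com}
Op 17: insert a.com -> 10.0.0.1 (expiry=38+2=40). clock=38
Op 18: tick 6 -> clock=44. purged={a.com}
Op 19: insert c.com -> 10.0.0.2 (expiry=44+1=45). clock=44
Final cache (unexpired): {c.com} -> size=1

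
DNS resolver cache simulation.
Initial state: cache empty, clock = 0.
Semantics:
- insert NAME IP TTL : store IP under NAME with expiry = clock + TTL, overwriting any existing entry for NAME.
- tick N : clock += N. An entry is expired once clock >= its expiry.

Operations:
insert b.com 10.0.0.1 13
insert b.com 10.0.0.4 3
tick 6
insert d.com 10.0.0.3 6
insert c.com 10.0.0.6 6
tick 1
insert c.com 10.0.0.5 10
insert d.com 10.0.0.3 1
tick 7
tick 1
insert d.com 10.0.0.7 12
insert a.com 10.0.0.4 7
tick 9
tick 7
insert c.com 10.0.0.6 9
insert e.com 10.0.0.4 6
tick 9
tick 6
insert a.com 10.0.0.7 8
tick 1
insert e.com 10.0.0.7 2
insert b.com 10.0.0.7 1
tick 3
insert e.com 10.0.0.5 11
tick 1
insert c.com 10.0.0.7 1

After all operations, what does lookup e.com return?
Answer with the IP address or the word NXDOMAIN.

Op 1: insert b.com -> 10.0.0.1 (expiry=0+13=13). clock=0
Op 2: insert b.com -> 10.0.0.4 (expiry=0+3=3). clock=0
Op 3: tick 6 -> clock=6. purged={b.com}
Op 4: insert d.com -> 10.0.0.3 (expiry=6+6=12). clock=6
Op 5: insert c.com -> 10.0.0.6 (expiry=6+6=12). clock=6
Op 6: tick 1 -> clock=7.
Op 7: insert c.com -> 10.0.0.5 (expiry=7+10=17). clock=7
Op 8: insert d.com -> 10.0.0.3 (expiry=7+1=8). clock=7
Op 9: tick 7 -> clock=14. purged={d.com}
Op 10: tick 1 -> clock=15.
Op 11: insert d.com -> 10.0.0.7 (expiry=15+12=27). clock=15
Op 12: insert a.com -> 10.0.0.4 (expiry=15+7=22). clock=15
Op 13: tick 9 -> clock=24. purged={a.com,c.com}
Op 14: tick 7 -> clock=31. purged={d.com}
Op 15: insert c.com -> 10.0.0.6 (expiry=31+9=40). clock=31
Op 16: insert e.com -> 10.0.0.4 (expiry=31+6=37). clock=31
Op 17: tick 9 -> clock=40. purged={c.com,e.com}
Op 18: tick 6 -> clock=46.
Op 19: insert a.com -> 10.0.0.7 (expiry=46+8=54). clock=46
Op 20: tick 1 -> clock=47.
Op 21: insert e.com -> 10.0.0.7 (expiry=47+2=49). clock=47
Op 22: insert b.com -> 10.0.0.7 (expiry=47+1=48). clock=47
Op 23: tick 3 -> clock=50. purged={b.com,e.com}
Op 24: insert e.com -> 10.0.0.5 (expiry=50+11=61). clock=50
Op 25: tick 1 -> clock=51.
Op 26: insert c.com -> 10.0.0.7 (expiry=51+1=52). clock=51
lookup e.com: present, ip=10.0.0.5 expiry=61 > clock=51

Answer: 10.0.0.5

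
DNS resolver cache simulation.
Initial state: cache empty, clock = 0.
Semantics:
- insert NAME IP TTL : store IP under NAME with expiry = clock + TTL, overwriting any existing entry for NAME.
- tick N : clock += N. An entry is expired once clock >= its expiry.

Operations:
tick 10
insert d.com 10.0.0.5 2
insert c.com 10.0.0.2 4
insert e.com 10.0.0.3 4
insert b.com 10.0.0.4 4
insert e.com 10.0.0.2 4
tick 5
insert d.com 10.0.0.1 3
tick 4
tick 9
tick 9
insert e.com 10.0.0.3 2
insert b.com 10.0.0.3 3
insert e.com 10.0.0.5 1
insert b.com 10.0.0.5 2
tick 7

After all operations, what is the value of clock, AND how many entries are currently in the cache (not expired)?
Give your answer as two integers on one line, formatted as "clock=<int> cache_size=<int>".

Op 1: tick 10 -> clock=10.
Op 2: insert d.com -> 10.0.0.5 (expiry=10+2=12). clock=10
Op 3: insert c.com -> 10.0.0.2 (expiry=10+4=14). clock=10
Op 4: insert e.com -> 10.0.0.3 (expiry=10+4=14). clock=10
Op 5: insert b.com -> 10.0.0.4 (expiry=10+4=14). clock=10
Op 6: insert e.com -> 10.0.0.2 (expiry=10+4=14). clock=10
Op 7: tick 5 -> clock=15. purged={b.com,c.com,d.com,e.com}
Op 8: insert d.com -> 10.0.0.1 (expiry=15+3=18). clock=15
Op 9: tick 4 -> clock=19. purged={d.com}
Op 10: tick 9 -> clock=28.
Op 11: tick 9 -> clock=37.
Op 12: insert e.com -> 10.0.0.3 (expiry=37+2=39). clock=37
Op 13: insert b.com -> 10.0.0.3 (expiry=37+3=40). clock=37
Op 14: insert e.com -> 10.0.0.5 (expiry=37+1=38). clock=37
Op 15: insert b.com -> 10.0.0.5 (expiry=37+2=39). clock=37
Op 16: tick 7 -> clock=44. purged={b.com,e.com}
Final clock = 44
Final cache (unexpired): {} -> size=0

Answer: clock=44 cache_size=0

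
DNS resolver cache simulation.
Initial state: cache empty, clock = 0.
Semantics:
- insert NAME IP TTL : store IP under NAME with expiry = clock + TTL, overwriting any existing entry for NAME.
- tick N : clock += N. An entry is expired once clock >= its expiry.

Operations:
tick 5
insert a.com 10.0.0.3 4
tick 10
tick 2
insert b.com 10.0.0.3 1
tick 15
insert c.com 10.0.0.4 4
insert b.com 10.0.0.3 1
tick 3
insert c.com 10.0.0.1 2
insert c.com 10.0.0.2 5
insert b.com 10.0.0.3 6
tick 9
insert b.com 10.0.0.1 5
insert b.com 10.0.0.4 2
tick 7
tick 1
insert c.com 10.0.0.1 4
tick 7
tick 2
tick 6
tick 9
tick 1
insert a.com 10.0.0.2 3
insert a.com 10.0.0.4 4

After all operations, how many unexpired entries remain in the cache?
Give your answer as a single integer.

Op 1: tick 5 -> clock=5.
Op 2: insert a.com -> 10.0.0.3 (expiry=5+4=9). clock=5
Op 3: tick 10 -> clock=15. purged={a.com}
Op 4: tick 2 -> clock=17.
Op 5: insert b.com -> 10.0.0.3 (expiry=17+1=18). clock=17
Op 6: tick 15 -> clock=32. purged={b.com}
Op 7: insert c.com -> 10.0.0.4 (expiry=32+4=36). clock=32
Op 8: insert b.com -> 10.0.0.3 (expiry=32+1=33). clock=32
Op 9: tick 3 -> clock=35. purged={b.com}
Op 10: insert c.com -> 10.0.0.1 (expiry=35+2=37). clock=35
Op 11: insert c.com -> 10.0.0.2 (expiry=35+5=40). clock=35
Op 12: insert b.com -> 10.0.0.3 (expiry=35+6=41). clock=35
Op 13: tick 9 -> clock=44. purged={b.com,c.com}
Op 14: insert b.com -> 10.0.0.1 (expiry=44+5=49). clock=44
Op 15: insert b.com -> 10.0.0.4 (expiry=44+2=46). clock=44
Op 16: tick 7 -> clock=51. purged={b.com}
Op 17: tick 1 -> clock=52.
Op 18: insert c.com -> 10.0.0.1 (expiry=52+4=56). clock=52
Op 19: tick 7 -> clock=59. purged={c.com}
Op 20: tick 2 -> clock=61.
Op 21: tick 6 -> clock=67.
Op 22: tick 9 -> clock=76.
Op 23: tick 1 -> clock=77.
Op 24: insert a.com -> 10.0.0.2 (expiry=77+3=80). clock=77
Op 25: insert a.com -> 10.0.0.4 (expiry=77+4=81). clock=77
Final cache (unexpired): {a.com} -> size=1

Answer: 1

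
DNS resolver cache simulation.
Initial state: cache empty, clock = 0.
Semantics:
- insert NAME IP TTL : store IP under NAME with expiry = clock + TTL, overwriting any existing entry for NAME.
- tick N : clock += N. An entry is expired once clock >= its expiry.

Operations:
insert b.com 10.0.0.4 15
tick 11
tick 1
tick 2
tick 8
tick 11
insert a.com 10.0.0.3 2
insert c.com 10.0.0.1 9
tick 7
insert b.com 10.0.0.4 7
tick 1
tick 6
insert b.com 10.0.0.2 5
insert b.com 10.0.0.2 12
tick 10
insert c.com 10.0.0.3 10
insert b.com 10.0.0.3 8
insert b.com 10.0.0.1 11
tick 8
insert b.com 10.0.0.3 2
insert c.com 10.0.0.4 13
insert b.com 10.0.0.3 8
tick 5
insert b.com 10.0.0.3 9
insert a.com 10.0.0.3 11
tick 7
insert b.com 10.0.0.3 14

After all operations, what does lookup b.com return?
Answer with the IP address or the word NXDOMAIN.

Answer: 10.0.0.3

Derivation:
Op 1: insert b.com -> 10.0.0.4 (expiry=0+15=15). clock=0
Op 2: tick 11 -> clock=11.
Op 3: tick 1 -> clock=12.
Op 4: tick 2 -> clock=14.
Op 5: tick 8 -> clock=22. purged={b.com}
Op 6: tick 11 -> clock=33.
Op 7: insert a.com -> 10.0.0.3 (expiry=33+2=35). clock=33
Op 8: insert c.com -> 10.0.0.1 (expiry=33+9=42). clock=33
Op 9: tick 7 -> clock=40. purged={a.com}
Op 10: insert b.com -> 10.0.0.4 (expiry=40+7=47). clock=40
Op 11: tick 1 -> clock=41.
Op 12: tick 6 -> clock=47. purged={b.com,c.com}
Op 13: insert b.com -> 10.0.0.2 (expiry=47+5=52). clock=47
Op 14: insert b.com -> 10.0.0.2 (expiry=47+12=59). clock=47
Op 15: tick 10 -> clock=57.
Op 16: insert c.com -> 10.0.0.3 (expiry=57+10=67). clock=57
Op 17: insert b.com -> 10.0.0.3 (expiry=57+8=65). clock=57
Op 18: insert b.com -> 10.0.0.1 (expiry=57+11=68). clock=57
Op 19: tick 8 -> clock=65.
Op 20: insert b.com -> 10.0.0.3 (expiry=65+2=67). clock=65
Op 21: insert c.com -> 10.0.0.4 (expiry=65+13=78). clock=65
Op 22: insert b.com -> 10.0.0.3 (expiry=65+8=73). clock=65
Op 23: tick 5 -> clock=70.
Op 24: insert b.com -> 10.0.0.3 (expiry=70+9=79). clock=70
Op 25: insert a.com -> 10.0.0.3 (expiry=70+11=81). clock=70
Op 26: tick 7 -> clock=77.
Op 27: insert b.com -> 10.0.0.3 (expiry=77+14=91). clock=77
lookup b.com: present, ip=10.0.0.3 expiry=91 > clock=77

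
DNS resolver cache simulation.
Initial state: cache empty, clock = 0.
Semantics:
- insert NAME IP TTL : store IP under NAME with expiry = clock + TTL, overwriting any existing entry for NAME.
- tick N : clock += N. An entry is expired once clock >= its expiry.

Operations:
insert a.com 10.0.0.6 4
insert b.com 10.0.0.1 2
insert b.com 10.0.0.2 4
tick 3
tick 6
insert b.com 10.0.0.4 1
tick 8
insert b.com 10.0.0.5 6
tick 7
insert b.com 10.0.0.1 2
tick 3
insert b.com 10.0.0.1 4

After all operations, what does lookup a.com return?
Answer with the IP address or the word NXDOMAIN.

Answer: NXDOMAIN

Derivation:
Op 1: insert a.com -> 10.0.0.6 (expiry=0+4=4). clock=0
Op 2: insert b.com -> 10.0.0.1 (expiry=0+2=2). clock=0
Op 3: insert b.com -> 10.0.0.2 (expiry=0+4=4). clock=0
Op 4: tick 3 -> clock=3.
Op 5: tick 6 -> clock=9. purged={a.com,b.com}
Op 6: insert b.com -> 10.0.0.4 (expiry=9+1=10). clock=9
Op 7: tick 8 -> clock=17. purged={b.com}
Op 8: insert b.com -> 10.0.0.5 (expiry=17+6=23). clock=17
Op 9: tick 7 -> clock=24. purged={b.com}
Op 10: insert b.com -> 10.0.0.1 (expiry=24+2=26). clock=24
Op 11: tick 3 -> clock=27. purged={b.com}
Op 12: insert b.com -> 10.0.0.1 (expiry=27+4=31). clock=27
lookup a.com: not in cache (expired or never inserted)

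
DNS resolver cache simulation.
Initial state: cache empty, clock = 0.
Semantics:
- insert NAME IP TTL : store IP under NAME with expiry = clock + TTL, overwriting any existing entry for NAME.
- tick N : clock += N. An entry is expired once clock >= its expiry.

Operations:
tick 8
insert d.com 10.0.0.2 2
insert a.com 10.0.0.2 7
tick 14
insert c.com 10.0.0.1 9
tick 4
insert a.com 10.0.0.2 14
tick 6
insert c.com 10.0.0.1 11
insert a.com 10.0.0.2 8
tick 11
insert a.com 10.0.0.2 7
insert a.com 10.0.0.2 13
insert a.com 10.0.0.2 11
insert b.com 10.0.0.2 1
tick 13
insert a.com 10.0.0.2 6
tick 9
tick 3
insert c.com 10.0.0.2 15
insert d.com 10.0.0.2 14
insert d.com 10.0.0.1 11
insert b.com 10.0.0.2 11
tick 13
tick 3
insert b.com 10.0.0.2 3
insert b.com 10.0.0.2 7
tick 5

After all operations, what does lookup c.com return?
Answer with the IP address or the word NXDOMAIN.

Op 1: tick 8 -> clock=8.
Op 2: insert d.com -> 10.0.0.2 (expiry=8+2=10). clock=8
Op 3: insert a.com -> 10.0.0.2 (expiry=8+7=15). clock=8
Op 4: tick 14 -> clock=22. purged={a.com,d.com}
Op 5: insert c.com -> 10.0.0.1 (expiry=22+9=31). clock=22
Op 6: tick 4 -> clock=26.
Op 7: insert a.com -> 10.0.0.2 (expiry=26+14=40). clock=26
Op 8: tick 6 -> clock=32. purged={c.com}
Op 9: insert c.com -> 10.0.0.1 (expiry=32+11=43). clock=32
Op 10: insert a.com -> 10.0.0.2 (expiry=32+8=40). clock=32
Op 11: tick 11 -> clock=43. purged={a.com,c.com}
Op 12: insert a.com -> 10.0.0.2 (expiry=43+7=50). clock=43
Op 13: insert a.com -> 10.0.0.2 (expiry=43+13=56). clock=43
Op 14: insert a.com -> 10.0.0.2 (expiry=43+11=54). clock=43
Op 15: insert b.com -> 10.0.0.2 (expiry=43+1=44). clock=43
Op 16: tick 13 -> clock=56. purged={a.com,b.com}
Op 17: insert a.com -> 10.0.0.2 (expiry=56+6=62). clock=56
Op 18: tick 9 -> clock=65. purged={a.com}
Op 19: tick 3 -> clock=68.
Op 20: insert c.com -> 10.0.0.2 (expiry=68+15=83). clock=68
Op 21: insert d.com -> 10.0.0.2 (expiry=68+14=82). clock=68
Op 22: insert d.com -> 10.0.0.1 (expiry=68+11=79). clock=68
Op 23: insert b.com -> 10.0.0.2 (expiry=68+11=79). clock=68
Op 24: tick 13 -> clock=81. purged={b.com,d.com}
Op 25: tick 3 -> clock=84. purged={c.com}
Op 26: insert b.com -> 10.0.0.2 (expiry=84+3=87). clock=84
Op 27: insert b.com -> 10.0.0.2 (expiry=84+7=91). clock=84
Op 28: tick 5 -> clock=89.
lookup c.com: not in cache (expired or never inserted)

Answer: NXDOMAIN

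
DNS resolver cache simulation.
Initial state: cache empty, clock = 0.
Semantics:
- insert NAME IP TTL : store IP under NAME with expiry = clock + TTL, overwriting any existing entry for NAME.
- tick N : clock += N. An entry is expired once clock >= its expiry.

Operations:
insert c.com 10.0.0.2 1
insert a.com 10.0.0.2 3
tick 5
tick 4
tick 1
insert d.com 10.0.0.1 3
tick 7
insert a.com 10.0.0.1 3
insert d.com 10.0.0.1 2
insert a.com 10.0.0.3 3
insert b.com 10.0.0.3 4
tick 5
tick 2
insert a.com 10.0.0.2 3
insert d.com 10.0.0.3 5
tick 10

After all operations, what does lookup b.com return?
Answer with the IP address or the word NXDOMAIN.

Answer: NXDOMAIN

Derivation:
Op 1: insert c.com -> 10.0.0.2 (expiry=0+1=1). clock=0
Op 2: insert a.com -> 10.0.0.2 (expiry=0+3=3). clock=0
Op 3: tick 5 -> clock=5. purged={a.com,c.com}
Op 4: tick 4 -> clock=9.
Op 5: tick 1 -> clock=10.
Op 6: insert d.com -> 10.0.0.1 (expiry=10+3=13). clock=10
Op 7: tick 7 -> clock=17. purged={d.com}
Op 8: insert a.com -> 10.0.0.1 (expiry=17+3=20). clock=17
Op 9: insert d.com -> 10.0.0.1 (expiry=17+2=19). clock=17
Op 10: insert a.com -> 10.0.0.3 (expiry=17+3=20). clock=17
Op 11: insert b.com -> 10.0.0.3 (expiry=17+4=21). clock=17
Op 12: tick 5 -> clock=22. purged={a.com,b.com,d.com}
Op 13: tick 2 -> clock=24.
Op 14: insert a.com -> 10.0.0.2 (expiry=24+3=27). clock=24
Op 15: insert d.com -> 10.0.0.3 (expiry=24+5=29). clock=24
Op 16: tick 10 -> clock=34. purged={a.com,d.com}
lookup b.com: not in cache (expired or never inserted)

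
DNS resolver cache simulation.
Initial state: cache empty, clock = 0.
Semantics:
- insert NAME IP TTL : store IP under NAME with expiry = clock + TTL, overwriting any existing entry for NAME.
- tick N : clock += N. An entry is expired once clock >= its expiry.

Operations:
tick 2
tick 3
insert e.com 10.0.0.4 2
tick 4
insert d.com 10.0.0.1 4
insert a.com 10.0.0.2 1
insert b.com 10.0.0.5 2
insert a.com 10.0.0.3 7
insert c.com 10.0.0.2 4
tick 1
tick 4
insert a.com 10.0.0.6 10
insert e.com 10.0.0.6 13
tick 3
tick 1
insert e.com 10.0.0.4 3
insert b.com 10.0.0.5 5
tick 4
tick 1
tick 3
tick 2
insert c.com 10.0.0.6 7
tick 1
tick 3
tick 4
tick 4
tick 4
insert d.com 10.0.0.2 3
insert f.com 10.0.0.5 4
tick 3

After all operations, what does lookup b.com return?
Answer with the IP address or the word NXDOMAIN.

Answer: NXDOMAIN

Derivation:
Op 1: tick 2 -> clock=2.
Op 2: tick 3 -> clock=5.
Op 3: insert e.com -> 10.0.0.4 (expiry=5+2=7). clock=5
Op 4: tick 4 -> clock=9. purged={e.com}
Op 5: insert d.com -> 10.0.0.1 (expiry=9+4=13). clock=9
Op 6: insert a.com -> 10.0.0.2 (expiry=9+1=10). clock=9
Op 7: insert b.com -> 10.0.0.5 (expiry=9+2=11). clock=9
Op 8: insert a.com -> 10.0.0.3 (expiry=9+7=16). clock=9
Op 9: insert c.com -> 10.0.0.2 (expiry=9+4=13). clock=9
Op 10: tick 1 -> clock=10.
Op 11: tick 4 -> clock=14. purged={b.com,c.com,d.com}
Op 12: insert a.com -> 10.0.0.6 (expiry=14+10=24). clock=14
Op 13: insert e.com -> 10.0.0.6 (expiry=14+13=27). clock=14
Op 14: tick 3 -> clock=17.
Op 15: tick 1 -> clock=18.
Op 16: insert e.com -> 10.0.0.4 (expiry=18+3=21). clock=18
Op 17: insert b.com -> 10.0.0.5 (expiry=18+5=23). clock=18
Op 18: tick 4 -> clock=22. purged={e.com}
Op 19: tick 1 -> clock=23. purged={b.com}
Op 20: tick 3 -> clock=26. purged={a.com}
Op 21: tick 2 -> clock=28.
Op 22: insert c.com -> 10.0.0.6 (expiry=28+7=35). clock=28
Op 23: tick 1 -> clock=29.
Op 24: tick 3 -> clock=32.
Op 25: tick 4 -> clock=36. purged={c.com}
Op 26: tick 4 -> clock=40.
Op 27: tick 4 -> clock=44.
Op 28: insert d.com -> 10.0.0.2 (expiry=44+3=47). clock=44
Op 29: insert f.com -> 10.0.0.5 (expiry=44+4=48). clock=44
Op 30: tick 3 -> clock=47. purged={d.com}
lookup b.com: not in cache (expired or never inserted)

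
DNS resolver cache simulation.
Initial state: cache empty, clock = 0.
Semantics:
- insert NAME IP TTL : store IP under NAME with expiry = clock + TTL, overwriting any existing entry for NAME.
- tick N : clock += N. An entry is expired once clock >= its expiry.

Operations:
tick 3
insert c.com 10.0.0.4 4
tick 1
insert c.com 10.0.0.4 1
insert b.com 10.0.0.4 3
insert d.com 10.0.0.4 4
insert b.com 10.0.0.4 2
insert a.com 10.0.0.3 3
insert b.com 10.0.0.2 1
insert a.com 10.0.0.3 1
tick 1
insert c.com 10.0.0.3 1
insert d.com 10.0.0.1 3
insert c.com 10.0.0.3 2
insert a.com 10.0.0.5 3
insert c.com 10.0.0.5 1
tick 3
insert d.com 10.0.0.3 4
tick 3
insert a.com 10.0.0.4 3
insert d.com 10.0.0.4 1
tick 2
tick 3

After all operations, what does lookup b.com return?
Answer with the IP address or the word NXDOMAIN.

Op 1: tick 3 -> clock=3.
Op 2: insert c.com -> 10.0.0.4 (expiry=3+4=7). clock=3
Op 3: tick 1 -> clock=4.
Op 4: insert c.com -> 10.0.0.4 (expiry=4+1=5). clock=4
Op 5: insert b.com -> 10.0.0.4 (expiry=4+3=7). clock=4
Op 6: insert d.com -> 10.0.0.4 (expiry=4+4=8). clock=4
Op 7: insert b.com -> 10.0.0.4 (expiry=4+2=6). clock=4
Op 8: insert a.com -> 10.0.0.3 (expiry=4+3=7). clock=4
Op 9: insert b.com -> 10.0.0.2 (expiry=4+1=5). clock=4
Op 10: insert a.com -> 10.0.0.3 (expiry=4+1=5). clock=4
Op 11: tick 1 -> clock=5. purged={a.com,b.com,c.com}
Op 12: insert c.com -> 10.0.0.3 (expiry=5+1=6). clock=5
Op 13: insert d.com -> 10.0.0.1 (expiry=5+3=8). clock=5
Op 14: insert c.com -> 10.0.0.3 (expiry=5+2=7). clock=5
Op 15: insert a.com -> 10.0.0.5 (expiry=5+3=8). clock=5
Op 16: insert c.com -> 10.0.0.5 (expiry=5+1=6). clock=5
Op 17: tick 3 -> clock=8. purged={a.com,c.com,d.com}
Op 18: insert d.com -> 10.0.0.3 (expiry=8+4=12). clock=8
Op 19: tick 3 -> clock=11.
Op 20: insert a.com -> 10.0.0.4 (expiry=11+3=14). clock=11
Op 21: insert d.com -> 10.0.0.4 (expiry=11+1=12). clock=11
Op 22: tick 2 -> clock=13. purged={d.com}
Op 23: tick 3 -> clock=16. purged={a.com}
lookup b.com: not in cache (expired or never inserted)

Answer: NXDOMAIN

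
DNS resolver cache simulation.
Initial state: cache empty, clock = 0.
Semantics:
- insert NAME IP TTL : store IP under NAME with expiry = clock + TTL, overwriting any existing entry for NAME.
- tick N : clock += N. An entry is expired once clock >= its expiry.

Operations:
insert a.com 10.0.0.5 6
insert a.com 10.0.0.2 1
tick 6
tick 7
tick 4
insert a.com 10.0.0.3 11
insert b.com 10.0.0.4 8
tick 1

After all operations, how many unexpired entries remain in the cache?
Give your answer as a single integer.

Op 1: insert a.com -> 10.0.0.5 (expiry=0+6=6). clock=0
Op 2: insert a.com -> 10.0.0.2 (expiry=0+1=1). clock=0
Op 3: tick 6 -> clock=6. purged={a.com}
Op 4: tick 7 -> clock=13.
Op 5: tick 4 -> clock=17.
Op 6: insert a.com -> 10.0.0.3 (expiry=17+11=28). clock=17
Op 7: insert b.com -> 10.0.0.4 (expiry=17+8=25). clock=17
Op 8: tick 1 -> clock=18.
Final cache (unexpired): {a.com,b.com} -> size=2

Answer: 2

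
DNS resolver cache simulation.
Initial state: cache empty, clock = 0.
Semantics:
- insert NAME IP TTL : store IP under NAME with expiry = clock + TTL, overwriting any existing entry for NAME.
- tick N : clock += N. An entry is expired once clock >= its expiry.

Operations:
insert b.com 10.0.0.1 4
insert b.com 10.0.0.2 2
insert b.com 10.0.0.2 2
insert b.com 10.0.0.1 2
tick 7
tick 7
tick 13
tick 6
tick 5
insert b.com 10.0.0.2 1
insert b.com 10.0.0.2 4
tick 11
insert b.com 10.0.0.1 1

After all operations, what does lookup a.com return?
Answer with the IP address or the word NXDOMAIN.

Answer: NXDOMAIN

Derivation:
Op 1: insert b.com -> 10.0.0.1 (expiry=0+4=4). clock=0
Op 2: insert b.com -> 10.0.0.2 (expiry=0+2=2). clock=0
Op 3: insert b.com -> 10.0.0.2 (expiry=0+2=2). clock=0
Op 4: insert b.com -> 10.0.0.1 (expiry=0+2=2). clock=0
Op 5: tick 7 -> clock=7. purged={b.com}
Op 6: tick 7 -> clock=14.
Op 7: tick 13 -> clock=27.
Op 8: tick 6 -> clock=33.
Op 9: tick 5 -> clock=38.
Op 10: insert b.com -> 10.0.0.2 (expiry=38+1=39). clock=38
Op 11: insert b.com -> 10.0.0.2 (expiry=38+4=42). clock=38
Op 12: tick 11 -> clock=49. purged={b.com}
Op 13: insert b.com -> 10.0.0.1 (expiry=49+1=50). clock=49
lookup a.com: not in cache (expired or never inserted)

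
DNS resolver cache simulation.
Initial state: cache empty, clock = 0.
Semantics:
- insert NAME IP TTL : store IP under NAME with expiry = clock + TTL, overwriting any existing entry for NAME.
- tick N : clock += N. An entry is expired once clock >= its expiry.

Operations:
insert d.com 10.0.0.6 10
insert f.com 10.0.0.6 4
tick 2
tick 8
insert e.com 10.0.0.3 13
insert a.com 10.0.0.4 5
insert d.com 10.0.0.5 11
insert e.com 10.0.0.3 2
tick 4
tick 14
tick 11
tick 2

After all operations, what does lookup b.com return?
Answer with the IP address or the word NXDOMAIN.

Op 1: insert d.com -> 10.0.0.6 (expiry=0+10=10). clock=0
Op 2: insert f.com -> 10.0.0.6 (expiry=0+4=4). clock=0
Op 3: tick 2 -> clock=2.
Op 4: tick 8 -> clock=10. purged={d.com,f.com}
Op 5: insert e.com -> 10.0.0.3 (expiry=10+13=23). clock=10
Op 6: insert a.com -> 10.0.0.4 (expiry=10+5=15). clock=10
Op 7: insert d.com -> 10.0.0.5 (expiry=10+11=21). clock=10
Op 8: insert e.com -> 10.0.0.3 (expiry=10+2=12). clock=10
Op 9: tick 4 -> clock=14. purged={e.com}
Op 10: tick 14 -> clock=28. purged={a.com,d.com}
Op 11: tick 11 -> clock=39.
Op 12: tick 2 -> clock=41.
lookup b.com: not in cache (expired or never inserted)

Answer: NXDOMAIN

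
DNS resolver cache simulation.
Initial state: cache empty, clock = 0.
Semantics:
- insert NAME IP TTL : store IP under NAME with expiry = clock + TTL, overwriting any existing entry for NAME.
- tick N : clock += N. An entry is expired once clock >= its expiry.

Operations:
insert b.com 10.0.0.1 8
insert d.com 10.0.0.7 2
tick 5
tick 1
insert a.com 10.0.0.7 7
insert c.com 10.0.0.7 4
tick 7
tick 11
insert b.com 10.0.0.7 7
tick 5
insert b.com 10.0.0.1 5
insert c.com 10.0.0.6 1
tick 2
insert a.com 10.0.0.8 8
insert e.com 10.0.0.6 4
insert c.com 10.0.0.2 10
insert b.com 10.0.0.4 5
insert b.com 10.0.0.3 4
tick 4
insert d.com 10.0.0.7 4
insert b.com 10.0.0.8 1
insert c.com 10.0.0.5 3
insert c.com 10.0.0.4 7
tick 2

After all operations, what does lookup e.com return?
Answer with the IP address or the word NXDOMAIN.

Answer: NXDOMAIN

Derivation:
Op 1: insert b.com -> 10.0.0.1 (expiry=0+8=8). clock=0
Op 2: insert d.com -> 10.0.0.7 (expiry=0+2=2). clock=0
Op 3: tick 5 -> clock=5. purged={d.com}
Op 4: tick 1 -> clock=6.
Op 5: insert a.com -> 10.0.0.7 (expiry=6+7=13). clock=6
Op 6: insert c.com -> 10.0.0.7 (expiry=6+4=10). clock=6
Op 7: tick 7 -> clock=13. purged={a.com,b.com,c.com}
Op 8: tick 11 -> clock=24.
Op 9: insert b.com -> 10.0.0.7 (expiry=24+7=31). clock=24
Op 10: tick 5 -> clock=29.
Op 11: insert b.com -> 10.0.0.1 (expiry=29+5=34). clock=29
Op 12: insert c.com -> 10.0.0.6 (expiry=29+1=30). clock=29
Op 13: tick 2 -> clock=31. purged={c.com}
Op 14: insert a.com -> 10.0.0.8 (expiry=31+8=39). clock=31
Op 15: insert e.com -> 10.0.0.6 (expiry=31+4=35). clock=31
Op 16: insert c.com -> 10.0.0.2 (expiry=31+10=41). clock=31
Op 17: insert b.com -> 10.0.0.4 (expiry=31+5=36). clock=31
Op 18: insert b.com -> 10.0.0.3 (expiry=31+4=35). clock=31
Op 19: tick 4 -> clock=35. purged={b.com,e.com}
Op 20: insert d.com -> 10.0.0.7 (expiry=35+4=39). clock=35
Op 21: insert b.com -> 10.0.0.8 (expiry=35+1=36). clock=35
Op 22: insert c.com -> 10.0.0.5 (expiry=35+3=38). clock=35
Op 23: insert c.com -> 10.0.0.4 (expiry=35+7=42). clock=35
Op 24: tick 2 -> clock=37. purged={b.com}
lookup e.com: not in cache (expired or never inserted)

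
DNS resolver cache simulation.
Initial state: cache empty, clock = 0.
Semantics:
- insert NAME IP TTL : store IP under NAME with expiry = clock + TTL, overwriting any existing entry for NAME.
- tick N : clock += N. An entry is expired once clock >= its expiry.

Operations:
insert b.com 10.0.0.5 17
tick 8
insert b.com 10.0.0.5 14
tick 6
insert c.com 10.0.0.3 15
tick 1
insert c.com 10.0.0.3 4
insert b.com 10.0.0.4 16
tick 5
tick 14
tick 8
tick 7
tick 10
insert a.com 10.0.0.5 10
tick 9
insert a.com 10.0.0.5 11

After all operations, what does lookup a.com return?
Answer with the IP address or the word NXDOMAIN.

Answer: 10.0.0.5

Derivation:
Op 1: insert b.com -> 10.0.0.5 (expiry=0+17=17). clock=0
Op 2: tick 8 -> clock=8.
Op 3: insert b.com -> 10.0.0.5 (expiry=8+14=22). clock=8
Op 4: tick 6 -> clock=14.
Op 5: insert c.com -> 10.0.0.3 (expiry=14+15=29). clock=14
Op 6: tick 1 -> clock=15.
Op 7: insert c.com -> 10.0.0.3 (expiry=15+4=19). clock=15
Op 8: insert b.com -> 10.0.0.4 (expiry=15+16=31). clock=15
Op 9: tick 5 -> clock=20. purged={c.com}
Op 10: tick 14 -> clock=34. purged={b.com}
Op 11: tick 8 -> clock=42.
Op 12: tick 7 -> clock=49.
Op 13: tick 10 -> clock=59.
Op 14: insert a.com -> 10.0.0.5 (expiry=59+10=69). clock=59
Op 15: tick 9 -> clock=68.
Op 16: insert a.com -> 10.0.0.5 (expiry=68+11=79). clock=68
lookup a.com: present, ip=10.0.0.5 expiry=79 > clock=68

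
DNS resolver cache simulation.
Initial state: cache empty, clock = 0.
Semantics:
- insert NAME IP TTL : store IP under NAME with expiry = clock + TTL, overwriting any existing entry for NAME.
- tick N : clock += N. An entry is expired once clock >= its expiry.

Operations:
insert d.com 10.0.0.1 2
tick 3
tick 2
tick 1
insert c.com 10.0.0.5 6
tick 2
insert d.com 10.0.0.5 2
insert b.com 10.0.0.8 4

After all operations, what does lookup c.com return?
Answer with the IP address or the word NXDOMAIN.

Answer: 10.0.0.5

Derivation:
Op 1: insert d.com -> 10.0.0.1 (expiry=0+2=2). clock=0
Op 2: tick 3 -> clock=3. purged={d.com}
Op 3: tick 2 -> clock=5.
Op 4: tick 1 -> clock=6.
Op 5: insert c.com -> 10.0.0.5 (expiry=6+6=12). clock=6
Op 6: tick 2 -> clock=8.
Op 7: insert d.com -> 10.0.0.5 (expiry=8+2=10). clock=8
Op 8: insert b.com -> 10.0.0.8 (expiry=8+4=12). clock=8
lookup c.com: present, ip=10.0.0.5 expiry=12 > clock=8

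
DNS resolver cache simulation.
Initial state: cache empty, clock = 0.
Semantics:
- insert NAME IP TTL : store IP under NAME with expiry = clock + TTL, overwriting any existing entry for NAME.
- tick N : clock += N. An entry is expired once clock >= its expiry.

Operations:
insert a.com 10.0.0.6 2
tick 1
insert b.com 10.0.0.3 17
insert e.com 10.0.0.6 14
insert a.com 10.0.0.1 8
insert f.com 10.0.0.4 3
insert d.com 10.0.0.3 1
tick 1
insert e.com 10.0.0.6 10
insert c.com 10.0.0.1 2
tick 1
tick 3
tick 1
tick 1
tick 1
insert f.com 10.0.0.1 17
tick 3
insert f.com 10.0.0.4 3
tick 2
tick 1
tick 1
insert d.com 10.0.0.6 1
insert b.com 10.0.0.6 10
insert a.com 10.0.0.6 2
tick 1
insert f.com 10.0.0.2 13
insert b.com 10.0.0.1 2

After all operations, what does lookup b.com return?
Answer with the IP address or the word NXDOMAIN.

Answer: 10.0.0.1

Derivation:
Op 1: insert a.com -> 10.0.0.6 (expiry=0+2=2). clock=0
Op 2: tick 1 -> clock=1.
Op 3: insert b.com -> 10.0.0.3 (expiry=1+17=18). clock=1
Op 4: insert e.com -> 10.0.0.6 (expiry=1+14=15). clock=1
Op 5: insert a.com -> 10.0.0.1 (expiry=1+8=9). clock=1
Op 6: insert f.com -> 10.0.0.4 (expiry=1+3=4). clock=1
Op 7: insert d.com -> 10.0.0.3 (expiry=1+1=2). clock=1
Op 8: tick 1 -> clock=2. purged={d.com}
Op 9: insert e.com -> 10.0.0.6 (expiry=2+10=12). clock=2
Op 10: insert c.com -> 10.0.0.1 (expiry=2+2=4). clock=2
Op 11: tick 1 -> clock=3.
Op 12: tick 3 -> clock=6. purged={c.com,f.com}
Op 13: tick 1 -> clock=7.
Op 14: tick 1 -> clock=8.
Op 15: tick 1 -> clock=9. purged={a.com}
Op 16: insert f.com -> 10.0.0.1 (expiry=9+17=26). clock=9
Op 17: tick 3 -> clock=12. purged={e.com}
Op 18: insert f.com -> 10.0.0.4 (expiry=12+3=15). clock=12
Op 19: tick 2 -> clock=14.
Op 20: tick 1 -> clock=15. purged={f.com}
Op 21: tick 1 -> clock=16.
Op 22: insert d.com -> 10.0.0.6 (expiry=16+1=17). clock=16
Op 23: insert b.com -> 10.0.0.6 (expiry=16+10=26). clock=16
Op 24: insert a.com -> 10.0.0.6 (expiry=16+2=18). clock=16
Op 25: tick 1 -> clock=17. purged={d.com}
Op 26: insert f.com -> 10.0.0.2 (expiry=17+13=30). clock=17
Op 27: insert b.com -> 10.0.0.1 (expiry=17+2=19). clock=17
lookup b.com: present, ip=10.0.0.1 expiry=19 > clock=17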